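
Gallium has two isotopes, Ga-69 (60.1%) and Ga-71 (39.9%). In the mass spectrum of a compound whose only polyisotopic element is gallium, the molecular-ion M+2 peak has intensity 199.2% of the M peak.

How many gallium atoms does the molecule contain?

3

With n Ga atoms, P(M+2)/P(M) = C(n,1)·p^(n−1)q / p^n = n·q/p = n · 0.399/0.601.
n = 1.992 × 0.601/0.399 = 3.00 ≈ 3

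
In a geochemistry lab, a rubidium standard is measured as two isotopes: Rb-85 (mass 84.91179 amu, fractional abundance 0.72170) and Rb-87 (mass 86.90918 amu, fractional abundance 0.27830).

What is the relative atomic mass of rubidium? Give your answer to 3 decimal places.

Weight each isotope mass by its fractional abundance: 0.72170 × 84.91179 + 0.27830 × 86.90918
= 61.280839 + 24.186825 = 85.467664 amu

85.468 amu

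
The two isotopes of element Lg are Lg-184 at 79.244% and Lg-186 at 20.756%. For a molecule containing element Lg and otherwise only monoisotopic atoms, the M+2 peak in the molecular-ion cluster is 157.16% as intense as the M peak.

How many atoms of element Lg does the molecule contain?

6

For n independent Lg atoms, I(M+2)/I(M) = n · (abundance Lg-186) / (abundance Lg-184) = n · 0.20756/0.79244.
n = 1.5716 × 0.79244/0.20756 = 6.00 ≈ 6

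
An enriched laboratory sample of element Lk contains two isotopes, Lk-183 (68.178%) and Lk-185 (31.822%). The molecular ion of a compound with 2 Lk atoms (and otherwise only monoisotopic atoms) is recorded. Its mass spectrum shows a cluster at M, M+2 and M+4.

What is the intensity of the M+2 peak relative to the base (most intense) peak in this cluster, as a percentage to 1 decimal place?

Binomial terms of (0.68178 + 0.31822)^2: M 0.4648, M+2 0.4339, M+4 0.1013 → M is the base peak.
P(M) = C(2,0) × 0.68178^2 × 0.31822^0 = 1 × 0.46482397 × 1.0000 = 0.464824 (base)
P(M+2) = C(2,1) × 0.68178^1 × 0.31822^1 = 2 × 0.68178 × 0.31822 = 0.433912
Relative intensity = 0.433912 / 0.464824 × 100 = 93.3

93.3%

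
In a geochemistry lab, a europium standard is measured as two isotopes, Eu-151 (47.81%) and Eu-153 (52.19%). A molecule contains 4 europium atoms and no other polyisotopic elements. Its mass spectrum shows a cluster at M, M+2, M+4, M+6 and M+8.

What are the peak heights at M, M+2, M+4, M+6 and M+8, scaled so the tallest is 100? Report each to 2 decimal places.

13.99 : 61.07 : 100.00 : 72.77 : 19.86

The 4 Eu atoms are independent, so intensities follow the terms of (0.4781 + 0.5219)^4.
P(M) = 0.4781^4 = 0.052249
P(M+2) = 4 × 0.4781^3 × 0.5219^1 = 0.228141
P(M+4) = 6 × 0.4781^2 × 0.5219^2 = 0.373563
P(M+6) = 4 × 0.4781^1 × 0.5219^3 = 0.271857
P(M+8) = 0.5219^4 = 0.074191
The M+4 peak is largest (0.373563); scaling to 100 gives 13.99 : 61.07 : 100.00 : 72.77 : 19.86.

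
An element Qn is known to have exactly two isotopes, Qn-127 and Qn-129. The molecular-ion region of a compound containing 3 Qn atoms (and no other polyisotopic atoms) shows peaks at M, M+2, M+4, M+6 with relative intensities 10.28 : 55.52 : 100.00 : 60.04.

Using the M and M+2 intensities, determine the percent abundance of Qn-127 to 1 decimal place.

35.7%

Let p = fractional abundance of Qn-127. I(M+2)/I(M) = [C(3,1)·p^2·(1−p)] / p^3 = 3·(1−p)/p = 55.52/10.28 = 5.4008
(1−p)/p = 5.4008/3 = 1.8003  ⇒  p = 1/(1 + 1.8003) = 0.3571
Qn-127: 35.7%, Qn-129: 64.3%.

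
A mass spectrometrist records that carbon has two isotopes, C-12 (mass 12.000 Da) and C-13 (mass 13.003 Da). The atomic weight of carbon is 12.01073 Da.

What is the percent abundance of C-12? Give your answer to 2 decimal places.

98.93%

Let x be the fractional abundance of C-12; then C-13 has abundance 1 − x.
12.000·x + 13.003·(1 − x) = 12.01073
(12.000 − 13.003)·x = 12.01073 − 13.003
x = -0.99227 / -1.003 = 0.98930 → 98.93% C-12, 1.07% C-13.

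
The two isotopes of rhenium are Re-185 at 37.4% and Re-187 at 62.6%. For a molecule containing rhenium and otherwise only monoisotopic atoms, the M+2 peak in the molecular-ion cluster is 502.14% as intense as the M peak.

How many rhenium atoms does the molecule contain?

The M+2/M ratio from n Re atoms is n · q/p = n · 0.626/0.374.
n = 5.0214 × 0.374/0.626 = 3.00 ≈ 3

3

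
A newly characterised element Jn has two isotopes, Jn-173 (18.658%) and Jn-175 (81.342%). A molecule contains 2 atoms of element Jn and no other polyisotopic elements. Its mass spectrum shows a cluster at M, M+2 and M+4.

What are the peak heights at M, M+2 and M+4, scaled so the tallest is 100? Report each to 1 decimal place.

5.3 : 45.9 : 100.0

Each Jn atom is independently Jn-173 (p = 0.18658) or Jn-175 (q = 0.81342); the cluster is the binomial expansion (p + q)^2.
P(M) = 0.18658^2 = 0.034812
P(M+2) = 2 × 0.18658^1 × 0.81342^1 = 0.303536
P(M+4) = 0.81342^2 = 0.661652
The M+4 peak is largest (0.661652); scaling to 100 gives 5.3 : 45.9 : 100.0.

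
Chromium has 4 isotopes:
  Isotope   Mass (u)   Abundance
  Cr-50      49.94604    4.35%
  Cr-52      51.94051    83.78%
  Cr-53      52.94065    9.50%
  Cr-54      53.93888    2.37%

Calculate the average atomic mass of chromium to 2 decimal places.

52.00 u

Weight each isotope mass by its fractional abundance: 0.0435 × 49.94604 + 0.8378 × 51.94051 + 0.0950 × 52.94065 + 0.0237 × 53.93888
= 2.172653 + 43.515759 + 5.029362 + 1.278351 = 51.996125 u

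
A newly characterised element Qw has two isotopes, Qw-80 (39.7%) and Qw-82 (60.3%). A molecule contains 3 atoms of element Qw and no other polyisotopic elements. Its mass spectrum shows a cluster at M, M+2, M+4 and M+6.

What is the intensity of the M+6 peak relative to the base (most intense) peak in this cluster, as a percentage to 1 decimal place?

50.6%

Binomial terms of (0.397 + 0.603)^3: M 0.0626, M+2 0.2851, M+4 0.4331, M+6 0.2193 → M+4 is the base peak.
P(M+4) = C(3,2) × 0.397^1 × 0.603^2 = 3 × 0.3970 × 0.363609 = 0.433058 (base)
P(M+6) = C(3,3) × 0.397^0 × 0.603^3 = 1 × 1.0000 × 0.21925623 = 0.219256
Relative intensity = 0.219256 / 0.433058 × 100 = 50.6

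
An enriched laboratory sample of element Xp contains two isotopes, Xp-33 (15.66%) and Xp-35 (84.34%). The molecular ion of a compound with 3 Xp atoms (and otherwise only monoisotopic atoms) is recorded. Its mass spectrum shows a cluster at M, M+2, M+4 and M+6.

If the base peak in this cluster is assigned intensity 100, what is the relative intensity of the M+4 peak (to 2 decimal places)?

(0.1566 + 0.8434)^3 gives M 0.0038, M+2 0.0620, M+4 0.3342, M+6 0.5999; the largest is M+6.
P(M+6) = C(3,3) × 0.1566^0 × 0.8434^3 = 1 × 1.0000 × 0.59993029 = 0.599930 (base)
P(M+4) = C(3,2) × 0.1566^1 × 0.8434^2 = 3 × 0.1566 × 0.71132356 = 0.334180
Relative intensity = 0.334180 / 0.599930 × 100 = 55.70

55.70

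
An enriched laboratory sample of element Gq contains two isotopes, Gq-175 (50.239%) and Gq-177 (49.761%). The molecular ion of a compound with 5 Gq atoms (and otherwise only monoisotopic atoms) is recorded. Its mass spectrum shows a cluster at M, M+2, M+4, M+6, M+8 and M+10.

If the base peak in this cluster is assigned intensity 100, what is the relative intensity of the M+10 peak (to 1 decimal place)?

9.7

(0.50239 + 0.49761)^5 gives M 0.0320, M+2 0.1585, M+4 0.3140, M+6 0.3110, M+8 0.1540, M+10 0.0305; the largest is M+4.
P(M+4) = C(5,2) × 0.50239^3 × 0.49761^2 = 10 × 0.12680108 × 0.24761571 = 0.313979 (base)
P(M+10) = C(5,5) × 0.50239^0 × 0.49761^5 = 1 × 1.0000 × 0.03051023 = 0.030510
Relative intensity = 0.030510 / 0.313979 × 100 = 9.7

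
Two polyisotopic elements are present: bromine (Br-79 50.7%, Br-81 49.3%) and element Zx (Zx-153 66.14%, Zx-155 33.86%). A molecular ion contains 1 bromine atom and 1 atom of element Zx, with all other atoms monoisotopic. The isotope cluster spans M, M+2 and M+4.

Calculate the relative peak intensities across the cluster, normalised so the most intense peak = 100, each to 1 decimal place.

67.4 : 100.0 : 33.5

Bromine pattern (n=1): 0.5070 : 0.4930
Element Zx pattern (n=1): 0.6614 : 0.3386
Convolve the two distributions (both contribute in 2-u steps):
  M: 0.5070×0.6614 = 0.335330
  M+2: 0.5070×0.3386 + 0.4930×0.6614 = 0.497740
  M+4: 0.4930×0.3386 = 0.166930
Scale to base peak (0.497740) = 100: 67.4 : 100.0 : 33.5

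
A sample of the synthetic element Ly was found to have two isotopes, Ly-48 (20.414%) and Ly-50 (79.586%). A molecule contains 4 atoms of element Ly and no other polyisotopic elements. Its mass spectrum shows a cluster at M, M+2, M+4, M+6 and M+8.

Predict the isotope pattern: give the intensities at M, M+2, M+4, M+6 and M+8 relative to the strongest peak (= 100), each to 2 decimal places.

The 4 Ly atoms are independent, so intensities follow the terms of (0.20414 + 0.79586)^4.
P(M) = 0.20414^4 = 0.001737
P(M+2) = 4 × 0.20414^3 × 0.79586^1 = 0.027082
P(M+4) = 6 × 0.20414^2 × 0.79586^2 = 0.158373
P(M+6) = 4 × 0.20414^1 × 0.79586^3 = 0.411622
P(M+8) = 0.79586^4 = 0.401187
The M+6 peak is largest (0.411622); scaling to 100 gives 0.42 : 6.58 : 38.48 : 100.00 : 97.46.

0.42 : 6.58 : 38.48 : 100.00 : 97.46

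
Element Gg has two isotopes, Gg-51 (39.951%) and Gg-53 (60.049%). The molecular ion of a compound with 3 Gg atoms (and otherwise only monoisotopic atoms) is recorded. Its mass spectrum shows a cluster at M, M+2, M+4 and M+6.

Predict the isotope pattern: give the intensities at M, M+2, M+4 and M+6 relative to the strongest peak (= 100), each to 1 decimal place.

Expanding (0.39951 + 0.60049)^3:
P(M) = 0.39951^3 = 0.063765
P(M+2) = 3 × 0.39951^2 × 0.60049^1 = 0.287529
P(M+4) = 3 × 0.39951^1 × 0.60049^2 = 0.432176
P(M+6) = 0.60049^3 = 0.216530
The M+4 peak is largest (0.432176); scaling to 100 gives 14.8 : 66.5 : 100.0 : 50.1.

14.8 : 66.5 : 100.0 : 50.1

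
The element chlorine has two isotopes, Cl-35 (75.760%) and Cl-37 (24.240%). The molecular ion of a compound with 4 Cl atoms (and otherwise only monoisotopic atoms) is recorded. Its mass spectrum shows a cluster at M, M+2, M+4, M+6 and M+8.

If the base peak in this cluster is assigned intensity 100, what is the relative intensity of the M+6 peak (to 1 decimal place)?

Term probabilities: M 0.3294, M+2 0.4216, M+4 0.2023, M+6 0.0432, M+8 0.0035. Base peak = M+2.
P(M+2) = C(4,1) × 0.75760^3 × 0.24240^1 = 4 × 0.4348304 × 0.2424 = 0.421612 (base)
P(M+6) = C(4,3) × 0.75760^1 × 0.24240^3 = 4 × 0.7576 × 0.01424288 = 0.043162
Relative intensity = 0.043162 / 0.421612 × 100 = 10.2

10.2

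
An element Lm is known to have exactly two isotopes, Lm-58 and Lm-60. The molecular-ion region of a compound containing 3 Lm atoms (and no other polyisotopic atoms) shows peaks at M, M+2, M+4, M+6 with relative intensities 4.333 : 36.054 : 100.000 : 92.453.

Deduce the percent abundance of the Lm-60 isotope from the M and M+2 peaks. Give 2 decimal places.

If p is the fraction of Lm that is Lm-58, then I(M+2)/I(M) = [C(3,1)·p^2·(1−p)] / p^3 = 3·(1−p)/p = 36.054/4.333 = 8.3208
(1−p)/p = 8.3208/3 = 2.7736  ⇒  p = 1/(1 + 2.7736) = 0.2650
Lm-58: 26.50%, Lm-60: 73.50%.

73.50%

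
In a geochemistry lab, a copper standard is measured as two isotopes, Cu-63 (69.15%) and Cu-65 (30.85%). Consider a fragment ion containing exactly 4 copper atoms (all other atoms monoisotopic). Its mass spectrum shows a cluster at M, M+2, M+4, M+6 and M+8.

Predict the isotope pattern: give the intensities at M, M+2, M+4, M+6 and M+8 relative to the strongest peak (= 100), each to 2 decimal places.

56.04 : 100.00 : 66.92 : 19.90 : 2.22

Each Cu atom is independently Cu-63 (p = 0.6915) or Cu-65 (q = 0.3085); the cluster is the binomial expansion (p + q)^4.
P(M) = 0.6915^4 = 0.228649
P(M+2) = 4 × 0.6915^3 × 0.3085^1 = 0.408030
P(M+4) = 6 × 0.6915^2 × 0.3085^2 = 0.273052
P(M+6) = 4 × 0.6915^1 × 0.3085^3 = 0.081212
P(M+8) = 0.3085^4 = 0.009058
The M+2 peak is largest (0.408030); scaling to 100 gives 56.04 : 100.00 : 66.92 : 19.90 : 2.22.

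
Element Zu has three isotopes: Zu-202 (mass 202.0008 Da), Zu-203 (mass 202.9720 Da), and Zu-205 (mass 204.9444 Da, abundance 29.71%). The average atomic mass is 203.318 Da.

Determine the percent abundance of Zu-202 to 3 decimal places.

24.712%

The remaining 70.29% is split between Zu-202 (fraction x) and Zu-203 (fraction 0.7029 − x).
Substituting: 202.0008x + 202.9720(0.7029 − x) = 142.42901876
(202.0008 − 202.9720)x = -0.24000004  ⇒  x = 0.24712, y = 0.45578
Zu-202: 24.712%, Zu-203: 45.578%.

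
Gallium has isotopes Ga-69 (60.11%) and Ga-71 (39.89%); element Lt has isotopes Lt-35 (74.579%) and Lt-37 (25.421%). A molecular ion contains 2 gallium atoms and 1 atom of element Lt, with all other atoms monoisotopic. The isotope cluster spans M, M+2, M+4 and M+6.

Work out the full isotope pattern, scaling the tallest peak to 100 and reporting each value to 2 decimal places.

Gallium pattern (n=2): 0.36132121 : 0.47955758 : 0.15912121
Element Lt pattern (n=1): 0.74579 : 0.25421
Convolve the two distributions (both contribute in 2-u steps):
  M: 0.36132121×0.74579 = 0.269470
  M+2: 0.36132121×0.25421 + 0.47955758×0.74579 = 0.449501
  M+4: 0.47955758×0.25421 + 0.15912121×0.74579 = 0.240579
  M+6: 0.15912121×0.25421 = 0.040450
Scale to base peak (0.449501) = 100: 59.95 : 100.00 : 53.52 : 9.00

59.95 : 100.00 : 53.52 : 9.00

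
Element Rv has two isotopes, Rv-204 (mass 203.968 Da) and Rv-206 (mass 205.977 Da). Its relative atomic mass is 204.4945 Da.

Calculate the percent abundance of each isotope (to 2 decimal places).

Let x be the fractional abundance of Rv-204; then Rv-206 has abundance 1 − x.
203.968·x + 205.977·(1 − x) = 204.4945
(203.968 − 205.977)·x = 204.4945 − 205.977
x = -1.4825 / -2.009 = 0.73793 → 73.79% Rv-204, 26.21% Rv-206.

Rv-204: 73.79%, Rv-206: 26.21%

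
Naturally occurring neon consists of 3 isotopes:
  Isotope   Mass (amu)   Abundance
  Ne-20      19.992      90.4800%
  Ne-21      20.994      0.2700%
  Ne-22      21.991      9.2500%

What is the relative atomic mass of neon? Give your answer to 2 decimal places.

Weight each isotope mass by its fractional abundance: 0.904800 × 19.992 + 0.002700 × 20.994 + 0.092500 × 21.991
= 18.0888 + 0.0567 + 2.0342 = 20.1797 amu

20.18 amu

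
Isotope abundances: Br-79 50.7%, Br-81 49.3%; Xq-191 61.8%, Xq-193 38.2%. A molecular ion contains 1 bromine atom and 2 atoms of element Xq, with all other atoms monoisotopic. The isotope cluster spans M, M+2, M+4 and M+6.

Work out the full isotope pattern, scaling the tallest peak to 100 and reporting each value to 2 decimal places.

Bromine pattern (n=1): 0.5070 : 0.4930
Element Xq pattern (n=2): 0.381924 : 0.472152 : 0.145924
Convolve the two distributions (both contribute in 2-u steps):
  M: 0.5070×0.381924 = 0.193635
  M+2: 0.5070×0.472152 + 0.4930×0.381924 = 0.427670
  M+4: 0.5070×0.145924 + 0.4930×0.472152 = 0.306754
  M+6: 0.4930×0.145924 = 0.071941
Scale to base peak (0.427670) = 100: 45.28 : 100.00 : 71.73 : 16.82

45.28 : 100.00 : 71.73 : 16.82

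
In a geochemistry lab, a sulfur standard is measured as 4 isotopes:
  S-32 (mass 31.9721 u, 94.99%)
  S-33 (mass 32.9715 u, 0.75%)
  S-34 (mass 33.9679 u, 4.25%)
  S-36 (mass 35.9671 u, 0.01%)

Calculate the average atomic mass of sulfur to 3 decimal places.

The abundance-weighted mean is 0.9499 × 31.9721 + 0.0075 × 32.9715 + 0.0425 × 33.9679 + 0.0001 × 35.9671
= 30.37030 + 0.24729 + 1.44364 + 0.00360 = 32.06483 u

32.065 u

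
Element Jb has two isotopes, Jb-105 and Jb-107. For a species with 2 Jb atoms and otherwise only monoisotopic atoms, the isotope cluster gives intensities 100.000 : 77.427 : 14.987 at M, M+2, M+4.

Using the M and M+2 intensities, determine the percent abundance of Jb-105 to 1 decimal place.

If p is the fraction of Jb that is Jb-105, then I(M+2)/I(M) = [C(2,1)·p^1·(1−p)] / p^2 = 2·(1−p)/p = 77.427/100.000 = 0.7743
(1−p)/p = 0.7743/2 = 0.3871  ⇒  p = 1/(1 + 0.3871) = 0.7209
Jb-105: 72.1%, Jb-107: 27.9%.

72.1%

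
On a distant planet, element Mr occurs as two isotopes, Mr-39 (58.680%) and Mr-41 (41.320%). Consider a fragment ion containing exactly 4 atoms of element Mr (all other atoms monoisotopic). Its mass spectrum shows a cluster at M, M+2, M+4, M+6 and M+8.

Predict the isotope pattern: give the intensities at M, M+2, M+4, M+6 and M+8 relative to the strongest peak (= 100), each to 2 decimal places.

The 4 Mr atoms are independent, so intensities follow the terms of (0.58680 + 0.41320)^4.
P(M) = 0.58680^4 = 0.118566
P(M+2) = 4 × 0.58680^3 × 0.41320^1 = 0.333957
P(M+4) = 6 × 0.58680^2 × 0.41320^2 = 0.352738
P(M+6) = 4 × 0.58680^1 × 0.41320^3 = 0.165589
P(M+8) = 0.41320^4 = 0.029150
The M+4 peak is largest (0.352738); scaling to 100 gives 33.61 : 94.68 : 100.00 : 46.94 : 8.26.

33.61 : 94.68 : 100.00 : 46.94 : 8.26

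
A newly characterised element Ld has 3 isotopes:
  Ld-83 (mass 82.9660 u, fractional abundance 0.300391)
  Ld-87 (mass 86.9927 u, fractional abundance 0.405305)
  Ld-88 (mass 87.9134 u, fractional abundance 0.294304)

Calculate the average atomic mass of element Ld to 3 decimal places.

86.054 u

The abundance-weighted mean is 0.300391 × 82.9660 + 0.405305 × 86.9927 + 0.294304 × 87.9134
= 24.92224 + 35.25858 + 25.87327 = 86.05409 u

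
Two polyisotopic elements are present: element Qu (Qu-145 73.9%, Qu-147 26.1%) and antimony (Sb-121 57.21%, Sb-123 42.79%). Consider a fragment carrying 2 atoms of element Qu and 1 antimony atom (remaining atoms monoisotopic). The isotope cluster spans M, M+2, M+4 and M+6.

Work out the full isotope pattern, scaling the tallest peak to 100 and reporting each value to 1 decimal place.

68.8 : 100.0 : 44.9 : 6.4

Element Qu pattern (n=2): 0.546121 : 0.385758 : 0.068121
Antimony pattern (n=1): 0.5721 : 0.4279
Convolve the two distributions (both contribute in 2-u steps):
  M: 0.546121×0.5721 = 0.312436
  M+2: 0.546121×0.4279 + 0.385758×0.5721 = 0.454377
  M+4: 0.385758×0.4279 + 0.068121×0.5721 = 0.204038
  M+6: 0.068121×0.4279 = 0.029149
Scale to base peak (0.454377) = 100: 68.8 : 100.0 : 44.9 : 6.4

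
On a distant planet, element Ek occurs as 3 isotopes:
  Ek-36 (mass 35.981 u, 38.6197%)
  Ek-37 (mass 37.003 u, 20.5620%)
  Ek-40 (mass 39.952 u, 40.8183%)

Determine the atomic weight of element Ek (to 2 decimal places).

37.81 u

Ar = Σ fᵢ·mᵢ = 0.386197 × 35.981 + 0.205620 × 37.003 + 0.408183 × 39.952
= 13.8958 + 7.6086 + 16.3077 = 37.8121 u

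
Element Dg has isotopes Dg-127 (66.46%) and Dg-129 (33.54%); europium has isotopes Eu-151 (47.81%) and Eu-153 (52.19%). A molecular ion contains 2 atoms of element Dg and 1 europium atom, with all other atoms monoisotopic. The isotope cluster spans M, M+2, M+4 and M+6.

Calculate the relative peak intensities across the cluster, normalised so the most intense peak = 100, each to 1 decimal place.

Element Dg pattern (n=2): 0.44169316 : 0.44581368 : 0.11249316
Europium pattern (n=1): 0.4781 : 0.5219
Convolve the two distributions (both contribute in 2-u steps):
  M: 0.44169316×0.4781 = 0.211173
  M+2: 0.44169316×0.5219 + 0.44581368×0.4781 = 0.443663
  M+4: 0.44581368×0.5219 + 0.11249316×0.4781 = 0.286453
  M+6: 0.11249316×0.5219 = 0.058710
Scale to base peak (0.443663) = 100: 47.6 : 100.0 : 64.6 : 13.2

47.6 : 100.0 : 64.6 : 13.2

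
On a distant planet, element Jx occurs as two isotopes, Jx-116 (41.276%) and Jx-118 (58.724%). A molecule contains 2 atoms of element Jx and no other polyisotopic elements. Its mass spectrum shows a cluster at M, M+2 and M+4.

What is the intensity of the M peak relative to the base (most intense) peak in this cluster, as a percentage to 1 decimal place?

35.1%

(0.41276 + 0.58724)^2 gives M 0.1704, M+2 0.4848, M+4 0.3449; the largest is M+2.
P(M+2) = C(2,1) × 0.41276^1 × 0.58724^1 = 2 × 0.41276 × 0.58724 = 0.484778 (base)
P(M) = C(2,0) × 0.41276^2 × 0.58724^0 = 1 × 0.17037082 × 1.0000 = 0.170371
Relative intensity = 0.170371 / 0.484778 × 100 = 35.1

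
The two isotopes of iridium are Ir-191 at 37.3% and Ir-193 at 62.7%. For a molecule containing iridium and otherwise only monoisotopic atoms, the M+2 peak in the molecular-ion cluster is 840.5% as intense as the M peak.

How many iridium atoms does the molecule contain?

5

For n independent Ir atoms, I(M+2)/I(M) = n · (abundance Ir-193) / (abundance Ir-191) = n · 0.627/0.373.
n = 8.405 × 0.373/0.627 = 5.00 ≈ 5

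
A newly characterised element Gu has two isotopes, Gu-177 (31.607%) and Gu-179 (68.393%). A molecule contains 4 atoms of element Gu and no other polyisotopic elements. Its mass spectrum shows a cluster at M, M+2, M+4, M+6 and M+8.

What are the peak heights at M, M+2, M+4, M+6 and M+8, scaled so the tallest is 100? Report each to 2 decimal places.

2.47 : 21.36 : 69.32 : 100.00 : 54.10

The 4 Gu atoms are independent, so intensities follow the terms of (0.31607 + 0.68393)^4.
P(M) = 0.31607^4 = 0.009980
P(M+2) = 4 × 0.31607^3 × 0.68393^1 = 0.086382
P(M+4) = 6 × 0.31607^2 × 0.68393^2 = 0.280376
P(M+6) = 4 × 0.31607^1 × 0.68393^3 = 0.404462
P(M+8) = 0.68393^4 = 0.218800
The M+6 peak is largest (0.404462); scaling to 100 gives 2.47 : 21.36 : 69.32 : 100.00 : 54.10.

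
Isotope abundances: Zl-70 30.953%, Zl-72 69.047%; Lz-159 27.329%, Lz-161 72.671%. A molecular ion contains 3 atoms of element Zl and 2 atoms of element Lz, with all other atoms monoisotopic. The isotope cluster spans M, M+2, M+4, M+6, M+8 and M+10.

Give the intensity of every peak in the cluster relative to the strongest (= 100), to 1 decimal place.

Element Zl pattern (n=3): 0.0296557 : 0.19845935 : 0.44270419 : 0.32918076
Element Lz pattern (n=2): 0.07468742 : 0.39720515 : 0.52810742
Convolve the two distributions (both contribute in 2-u steps):
  M: 0.0296557×0.07468742 = 0.002215
  M+2: 0.0296557×0.39720515 + 0.19845935×0.07468742 = 0.026602
  M+4: 0.0296557×0.52810742 + 0.19845935×0.39720515 + 0.44270419×0.07468742 = 0.127555
  M+6: 0.19845935×0.52810742 + 0.44270419×0.39720515 + 0.32918076×0.07468742 = 0.305238
  M+8: 0.44270419×0.52810742 + 0.32918076×0.39720515 = 0.364548
  M+10: 0.32918076×0.52810742 = 0.173843
Scale to base peak (0.364548) = 100: 0.6 : 7.3 : 35.0 : 83.7 : 100.0 : 47.7

0.6 : 7.3 : 35.0 : 83.7 : 100.0 : 47.7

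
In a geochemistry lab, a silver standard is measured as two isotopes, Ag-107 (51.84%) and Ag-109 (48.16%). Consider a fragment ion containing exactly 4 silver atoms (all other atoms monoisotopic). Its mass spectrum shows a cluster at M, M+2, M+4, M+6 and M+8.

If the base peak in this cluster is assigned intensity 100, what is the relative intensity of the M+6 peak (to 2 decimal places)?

61.93

Term probabilities: M 0.0722, M+2 0.2684, M+4 0.3740, M+6 0.2316, M+8 0.0538. Base peak = M+4.
P(M+4) = C(4,2) × 0.5184^2 × 0.4816^2 = 6 × 0.26873856 × 0.23193856 = 0.373985 (base)
P(M+6) = C(4,3) × 0.5184^1 × 0.4816^3 = 4 × 0.5184 × 0.11170161 = 0.231624
Relative intensity = 0.231624 / 0.373985 × 100 = 61.93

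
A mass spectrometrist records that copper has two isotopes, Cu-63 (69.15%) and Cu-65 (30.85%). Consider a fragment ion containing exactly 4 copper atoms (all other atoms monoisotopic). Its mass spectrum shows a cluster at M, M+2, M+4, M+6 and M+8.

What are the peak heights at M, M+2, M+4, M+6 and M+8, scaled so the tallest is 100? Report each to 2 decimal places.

Expanding (0.6915 + 0.3085)^4:
P(M) = 0.6915^4 = 0.228649
P(M+2) = 4 × 0.6915^3 × 0.3085^1 = 0.408030
P(M+4) = 6 × 0.6915^2 × 0.3085^2 = 0.273052
P(M+6) = 4 × 0.6915^1 × 0.3085^3 = 0.081212
P(M+8) = 0.3085^4 = 0.009058
The M+2 peak is largest (0.408030); scaling to 100 gives 56.04 : 100.00 : 66.92 : 19.90 : 2.22.

56.04 : 100.00 : 66.92 : 19.90 : 2.22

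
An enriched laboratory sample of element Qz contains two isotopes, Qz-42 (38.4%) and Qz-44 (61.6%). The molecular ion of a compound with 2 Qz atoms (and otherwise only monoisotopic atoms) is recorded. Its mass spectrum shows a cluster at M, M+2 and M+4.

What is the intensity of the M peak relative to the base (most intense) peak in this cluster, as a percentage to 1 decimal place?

Term probabilities: M 0.1475, M+2 0.4731, M+4 0.3795. Base peak = M+2.
P(M+2) = C(2,1) × 0.384^1 × 0.616^1 = 2 × 0.3840 × 0.6160 = 0.473088 (base)
P(M) = C(2,0) × 0.384^2 × 0.616^0 = 1 × 0.147456 × 1.0000 = 0.147456
Relative intensity = 0.147456 / 0.473088 × 100 = 31.2

31.2%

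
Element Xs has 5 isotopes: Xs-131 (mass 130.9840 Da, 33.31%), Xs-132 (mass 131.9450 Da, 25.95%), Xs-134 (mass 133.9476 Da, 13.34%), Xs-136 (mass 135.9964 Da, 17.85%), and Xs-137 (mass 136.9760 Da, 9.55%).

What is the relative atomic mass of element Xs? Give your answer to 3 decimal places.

Ar = Σ fᵢ·mᵢ = 0.3331 × 130.9840 + 0.2595 × 131.9450 + 0.1334 × 133.9476 + 0.1785 × 135.9964 + 0.0955 × 136.9760
= 43.63077 + 34.23973 + 17.86861 + 24.27536 + 13.08121 = 133.09568 Da

133.096 Da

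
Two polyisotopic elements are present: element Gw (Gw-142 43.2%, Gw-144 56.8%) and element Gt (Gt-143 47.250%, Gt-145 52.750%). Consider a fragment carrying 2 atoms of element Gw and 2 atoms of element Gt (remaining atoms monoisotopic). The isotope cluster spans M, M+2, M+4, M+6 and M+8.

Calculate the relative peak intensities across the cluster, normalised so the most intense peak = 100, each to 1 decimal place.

Element Gw pattern (n=2): 0.186624 : 0.490752 : 0.322624
Element Gt pattern (n=2): 0.22325625 : 0.4984875 : 0.27825625
Convolve the two distributions (both contribute in 2-u steps):
  M: 0.186624×0.22325625 = 0.041665
  M+2: 0.186624×0.4984875 + 0.490752×0.22325625 = 0.202593
  M+4: 0.186624×0.27825625 + 0.490752×0.4984875 + 0.322624×0.22325625 = 0.368591
  M+6: 0.490752×0.27825625 + 0.322624×0.4984875 = 0.297379
  M+8: 0.322624×0.27825625 = 0.089772
Scale to base peak (0.368591) = 100: 11.3 : 55.0 : 100.0 : 80.7 : 24.4

11.3 : 55.0 : 100.0 : 80.7 : 24.4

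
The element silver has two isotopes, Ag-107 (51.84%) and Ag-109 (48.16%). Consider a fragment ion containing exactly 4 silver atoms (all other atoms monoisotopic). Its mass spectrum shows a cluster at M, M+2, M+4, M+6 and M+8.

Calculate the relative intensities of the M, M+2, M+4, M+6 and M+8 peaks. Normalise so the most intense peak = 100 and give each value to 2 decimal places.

19.31 : 71.76 : 100.00 : 61.93 : 14.38

The 4 Ag atoms are independent, so intensities follow the terms of (0.5184 + 0.4816)^4.
P(M) = 0.5184^4 = 0.072220
P(M+2) = 4 × 0.5184^3 × 0.4816^1 = 0.268375
P(M+4) = 6 × 0.5184^2 × 0.4816^2 = 0.373985
P(M+6) = 4 × 0.5184^1 × 0.4816^3 = 0.231624
P(M+8) = 0.4816^4 = 0.053795
The M+4 peak is largest (0.373985); scaling to 100 gives 19.31 : 71.76 : 100.00 : 61.93 : 14.38.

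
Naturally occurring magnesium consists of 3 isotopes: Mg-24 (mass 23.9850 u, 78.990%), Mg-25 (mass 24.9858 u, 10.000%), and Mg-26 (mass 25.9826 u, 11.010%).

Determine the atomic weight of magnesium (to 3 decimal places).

24.305 u

Average mass = Σ (abundance × isotope mass) = 0.78990 × 23.9850 + 0.10000 × 24.9858 + 0.11010 × 25.9826
= 18.94575 + 2.49858 + 2.86068 = 24.30501 u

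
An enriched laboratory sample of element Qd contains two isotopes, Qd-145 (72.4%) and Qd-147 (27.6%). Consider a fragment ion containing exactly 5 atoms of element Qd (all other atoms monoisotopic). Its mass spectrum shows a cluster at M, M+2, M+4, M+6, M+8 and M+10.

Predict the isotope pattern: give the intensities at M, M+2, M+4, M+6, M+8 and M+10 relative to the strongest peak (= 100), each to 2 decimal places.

52.46 : 100.00 : 76.24 : 29.07 : 5.54 : 0.42

Expanding (0.724 + 0.276)^5:
P(M) = 0.724^5 = 0.198927
P(M+2) = 5 × 0.724^4 × 0.276^1 = 0.379169
P(M+4) = 10 × 0.724^3 × 0.276^2 = 0.289091
P(M+6) = 10 × 0.724^2 × 0.276^3 = 0.110206
P(M+8) = 5 × 0.724^1 × 0.276^4 = 0.021006
P(M+10) = 0.276^5 = 0.001602
The M+2 peak is largest (0.379169); scaling to 100 gives 52.46 : 100.00 : 76.24 : 29.07 : 5.54 : 0.42.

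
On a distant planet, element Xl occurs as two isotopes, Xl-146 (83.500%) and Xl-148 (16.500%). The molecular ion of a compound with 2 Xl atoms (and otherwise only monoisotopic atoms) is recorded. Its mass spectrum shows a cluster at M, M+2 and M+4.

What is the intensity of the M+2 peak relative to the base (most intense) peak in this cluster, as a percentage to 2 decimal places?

Binomial terms of (0.83500 + 0.16500)^2: M 0.6972, M+2 0.2756, M+4 0.0272 → M is the base peak.
P(M) = C(2,0) × 0.83500^2 × 0.16500^0 = 1 × 0.697225 × 1.0000 = 0.697225 (base)
P(M+2) = C(2,1) × 0.83500^1 × 0.16500^1 = 2 × 0.8350 × 0.1650 = 0.275550
Relative intensity = 0.275550 / 0.697225 × 100 = 39.52

39.52%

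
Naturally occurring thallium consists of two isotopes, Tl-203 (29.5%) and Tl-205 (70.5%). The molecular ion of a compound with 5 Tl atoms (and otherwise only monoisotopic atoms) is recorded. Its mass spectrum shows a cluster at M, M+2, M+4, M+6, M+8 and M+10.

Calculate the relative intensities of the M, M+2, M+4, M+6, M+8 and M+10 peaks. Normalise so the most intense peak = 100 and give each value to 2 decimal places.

0.61 : 7.33 : 35.02 : 83.69 : 100.00 : 47.80

Each Tl atom is independently Tl-203 (p = 0.295) or Tl-205 (q = 0.705); the cluster is the binomial expansion (p + q)^5.
P(M) = 0.295^5 = 0.002234
P(M+2) = 5 × 0.295^4 × 0.705^1 = 0.026696
P(M+4) = 10 × 0.295^3 × 0.705^2 = 0.127598
P(M+6) = 10 × 0.295^2 × 0.705^3 = 0.304938
P(M+8) = 5 × 0.295^1 × 0.705^4 = 0.364375
P(M+10) = 0.705^5 = 0.174159
The M+8 peak is largest (0.364375); scaling to 100 gives 0.61 : 7.33 : 35.02 : 83.69 : 100.00 : 47.80.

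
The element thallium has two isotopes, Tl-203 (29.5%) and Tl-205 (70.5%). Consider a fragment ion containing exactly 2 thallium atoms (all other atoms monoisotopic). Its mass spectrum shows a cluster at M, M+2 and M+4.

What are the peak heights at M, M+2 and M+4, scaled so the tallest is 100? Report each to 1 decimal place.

17.5 : 83.7 : 100.0

Expanding (0.295 + 0.705)^2:
P(M) = 0.295^2 = 0.087025
P(M+2) = 2 × 0.295^1 × 0.705^1 = 0.415950
P(M+4) = 0.705^2 = 0.497025
The M+4 peak is largest (0.497025); scaling to 100 gives 17.5 : 83.7 : 100.0.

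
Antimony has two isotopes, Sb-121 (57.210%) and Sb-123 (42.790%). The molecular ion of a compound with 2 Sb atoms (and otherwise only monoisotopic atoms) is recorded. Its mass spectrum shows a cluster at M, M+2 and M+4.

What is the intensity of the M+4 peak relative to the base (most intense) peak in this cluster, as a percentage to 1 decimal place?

37.4%

(0.57210 + 0.42790)^2 gives M 0.3273, M+2 0.4896, M+4 0.1831; the largest is M+2.
P(M+2) = C(2,1) × 0.57210^1 × 0.42790^1 = 2 × 0.5721 × 0.4279 = 0.489603 (base)
P(M+4) = C(2,2) × 0.57210^0 × 0.42790^2 = 1 × 1.0000 × 0.18309841 = 0.183098
Relative intensity = 0.183098 / 0.489603 × 100 = 37.4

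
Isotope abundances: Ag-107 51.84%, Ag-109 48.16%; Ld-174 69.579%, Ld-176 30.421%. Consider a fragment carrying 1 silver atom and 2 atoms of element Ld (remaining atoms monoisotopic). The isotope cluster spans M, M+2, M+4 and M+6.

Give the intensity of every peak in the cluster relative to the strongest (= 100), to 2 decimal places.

55.45 : 100.00 : 55.64 : 9.85

Silver pattern (n=1): 0.5184 : 0.4816
Element Ld pattern (n=2): 0.48412372 : 0.42333255 : 0.09254372
Convolve the two distributions (both contribute in 2-u steps):
  M: 0.5184×0.48412372 = 0.250970
  M+2: 0.5184×0.42333255 + 0.4816×0.48412372 = 0.452610
  M+4: 0.5184×0.09254372 + 0.4816×0.42333255 = 0.251852
  M+6: 0.4816×0.09254372 = 0.044569
Scale to base peak (0.452610) = 100: 55.45 : 100.00 : 55.64 : 9.85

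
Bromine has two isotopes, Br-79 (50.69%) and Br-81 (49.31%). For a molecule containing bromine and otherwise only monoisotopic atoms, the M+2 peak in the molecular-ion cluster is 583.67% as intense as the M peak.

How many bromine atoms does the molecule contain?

With n Br atoms, P(M+2)/P(M) = C(n,1)·p^(n−1)q / p^n = n·q/p = n · 0.4931/0.5069.
n = 5.8367 × 0.5069/0.4931 = 6.00 ≈ 6

6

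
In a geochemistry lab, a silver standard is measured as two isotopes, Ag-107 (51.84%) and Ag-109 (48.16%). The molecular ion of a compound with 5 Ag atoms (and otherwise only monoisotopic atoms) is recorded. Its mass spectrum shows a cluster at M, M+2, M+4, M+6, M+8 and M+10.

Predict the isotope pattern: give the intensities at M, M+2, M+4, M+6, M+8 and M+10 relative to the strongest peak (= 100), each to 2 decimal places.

11.59 : 53.82 : 100.00 : 92.90 : 43.15 : 8.02

The 5 Ag atoms are independent, so intensities follow the terms of (0.5184 + 0.4816)^5.
P(M) = 0.5184^5 = 0.037439
P(M+2) = 5 × 0.5184^4 × 0.4816^1 = 0.173907
P(M+4) = 10 × 0.5184^3 × 0.4816^2 = 0.323123
P(M+6) = 10 × 0.5184^2 × 0.4816^3 = 0.300185
P(M+8) = 5 × 0.5184^1 × 0.4816^4 = 0.139438
P(M+10) = 0.4816^5 = 0.025908
The M+4 peak is largest (0.323123); scaling to 100 gives 11.59 : 53.82 : 100.00 : 92.90 : 43.15 : 8.02.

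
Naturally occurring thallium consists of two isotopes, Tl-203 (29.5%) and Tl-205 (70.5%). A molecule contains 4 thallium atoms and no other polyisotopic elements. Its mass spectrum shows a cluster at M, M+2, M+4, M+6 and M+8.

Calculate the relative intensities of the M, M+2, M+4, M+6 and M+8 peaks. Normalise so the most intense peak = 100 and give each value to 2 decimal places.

The 4 Tl atoms are independent, so intensities follow the terms of (0.295 + 0.705)^4.
P(M) = 0.295^4 = 0.007573
P(M+2) = 4 × 0.295^3 × 0.705^1 = 0.072396
P(M+4) = 6 × 0.295^2 × 0.705^2 = 0.259522
P(M+6) = 4 × 0.295^1 × 0.705^3 = 0.413475
P(M+8) = 0.705^4 = 0.247034
The M+6 peak is largest (0.413475); scaling to 100 gives 1.83 : 17.51 : 62.77 : 100.00 : 59.75.

1.83 : 17.51 : 62.77 : 100.00 : 59.75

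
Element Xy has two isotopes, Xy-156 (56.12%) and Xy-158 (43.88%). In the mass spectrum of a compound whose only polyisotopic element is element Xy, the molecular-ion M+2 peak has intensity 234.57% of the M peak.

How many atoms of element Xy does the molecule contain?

For n independent Xy atoms, I(M+2)/I(M) = n · (abundance Xy-158) / (abundance Xy-156) = n · 0.4388/0.5612.
n = 2.3457 × 0.5612/0.4388 = 3.00 ≈ 3

3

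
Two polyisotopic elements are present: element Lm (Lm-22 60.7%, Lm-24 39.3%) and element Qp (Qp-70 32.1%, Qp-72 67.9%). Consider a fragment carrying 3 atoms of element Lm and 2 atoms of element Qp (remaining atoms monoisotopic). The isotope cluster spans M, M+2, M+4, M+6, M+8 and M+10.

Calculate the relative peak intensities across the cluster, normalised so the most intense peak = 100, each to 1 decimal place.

7.0 : 43.2 : 97.7 : 100.0 : 47.4 : 8.5

Element Lm pattern (n=3): 0.22364854 : 0.43440137 : 0.28125163 : 0.06069846
Element Qp pattern (n=2): 0.103041 : 0.435918 : 0.461041
Convolve the two distributions (both contribute in 2-u steps):
  M: 0.22364854×0.103041 = 0.023045
  M+2: 0.22364854×0.435918 + 0.43440137×0.103041 = 0.142254
  M+4: 0.22364854×0.461041 + 0.43440137×0.435918 + 0.28125163×0.103041 = 0.321455
  M+6: 0.43440137×0.461041 + 0.28125163×0.435918 + 0.06069846×0.103041 = 0.329134
  M+8: 0.28125163×0.461041 + 0.06069846×0.435918 = 0.156128
  M+10: 0.06069846×0.461041 = 0.027984
Scale to base peak (0.329134) = 100: 7.0 : 43.2 : 97.7 : 100.0 : 47.4 : 8.5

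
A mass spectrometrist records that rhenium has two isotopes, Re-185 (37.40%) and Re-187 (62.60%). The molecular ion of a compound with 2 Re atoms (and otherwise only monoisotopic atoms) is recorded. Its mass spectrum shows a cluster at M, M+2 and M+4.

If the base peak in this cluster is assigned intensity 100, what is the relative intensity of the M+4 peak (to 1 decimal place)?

83.7

Term probabilities: M 0.1399, M+2 0.4682, M+4 0.3919. Base peak = M+2.
P(M+2) = C(2,1) × 0.3740^1 × 0.6260^1 = 2 × 0.3740 × 0.6260 = 0.468248 (base)
P(M+4) = C(2,2) × 0.3740^0 × 0.6260^2 = 1 × 1.0000 × 0.391876 = 0.391876
Relative intensity = 0.391876 / 0.468248 × 100 = 83.7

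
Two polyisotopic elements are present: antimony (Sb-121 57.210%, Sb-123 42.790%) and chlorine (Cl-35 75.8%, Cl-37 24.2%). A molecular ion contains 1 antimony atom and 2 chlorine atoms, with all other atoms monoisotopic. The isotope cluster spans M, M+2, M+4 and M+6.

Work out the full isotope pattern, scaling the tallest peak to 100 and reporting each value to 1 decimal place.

72.1 : 100.0 : 41.8 : 5.5

Antimony pattern (n=1): 0.5721 : 0.4279
Chlorine pattern (n=2): 0.574564 : 0.366872 : 0.058564
Convolve the two distributions (both contribute in 2-u steps):
  M: 0.5721×0.574564 = 0.328708
  M+2: 0.5721×0.366872 + 0.4279×0.574564 = 0.455743
  M+4: 0.5721×0.058564 + 0.4279×0.366872 = 0.190489
  M+6: 0.4279×0.058564 = 0.025060
Scale to base peak (0.455743) = 100: 72.1 : 100.0 : 41.8 : 5.5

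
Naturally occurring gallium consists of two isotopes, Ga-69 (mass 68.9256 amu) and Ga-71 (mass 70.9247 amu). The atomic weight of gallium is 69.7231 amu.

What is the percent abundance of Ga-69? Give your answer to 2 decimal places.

60.11%

With x = fraction of Ga-69 (so Ga-71 is 1 − x):
68.9256·x + 70.9247·(1 − x) = 69.7231
(68.9256 − 70.9247)·x = 69.7231 − 70.9247
x = -1.2016 / -1.9991 = 0.60107 → 60.11% Ga-69, 39.89% Ga-71.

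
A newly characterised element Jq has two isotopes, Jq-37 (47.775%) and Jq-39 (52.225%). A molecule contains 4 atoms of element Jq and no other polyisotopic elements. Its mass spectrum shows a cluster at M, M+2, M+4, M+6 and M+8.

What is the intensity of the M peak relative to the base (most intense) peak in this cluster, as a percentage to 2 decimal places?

13.95%

(0.47775 + 0.52225)^4 gives M 0.0521, M+2 0.2278, M+4 0.3735, M+6 0.2722, M+8 0.0744; the largest is M+4.
P(M+4) = C(4,2) × 0.47775^2 × 0.52225^2 = 6 × 0.22824506 × 0.27274506 = 0.373516 (base)
P(M) = C(4,0) × 0.47775^4 × 0.52225^0 = 1 × 0.05209581 × 1.0000 = 0.052096
Relative intensity = 0.052096 / 0.373516 × 100 = 13.95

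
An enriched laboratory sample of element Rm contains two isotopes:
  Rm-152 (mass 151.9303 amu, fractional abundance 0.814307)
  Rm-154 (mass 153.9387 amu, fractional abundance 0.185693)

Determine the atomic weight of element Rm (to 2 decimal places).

152.30 amu

Ar = Σ fᵢ·mᵢ = 0.814307 × 151.9303 + 0.185693 × 153.9387
= 123.71791 + 28.58534 = 152.30325 amu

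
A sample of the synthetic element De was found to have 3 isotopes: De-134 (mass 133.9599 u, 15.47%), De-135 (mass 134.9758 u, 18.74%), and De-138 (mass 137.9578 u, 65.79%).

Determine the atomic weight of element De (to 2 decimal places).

The abundance-weighted mean is 0.1547 × 133.9599 + 0.1874 × 134.9758 + 0.6579 × 137.9578
= 20.72360 + 25.29446 + 90.76244 = 136.78050 u

136.78 u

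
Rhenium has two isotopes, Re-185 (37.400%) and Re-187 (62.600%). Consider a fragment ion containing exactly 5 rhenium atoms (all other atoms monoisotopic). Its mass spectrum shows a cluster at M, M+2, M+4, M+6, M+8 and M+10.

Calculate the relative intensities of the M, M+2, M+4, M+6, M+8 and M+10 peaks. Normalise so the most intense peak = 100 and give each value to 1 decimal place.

The 5 Re atoms are independent, so intensities follow the terms of (0.37400 + 0.62600)^5.
P(M) = 0.37400^5 = 0.007317
P(M+2) = 5 × 0.37400^4 × 0.62600^1 = 0.061239
P(M+4) = 10 × 0.37400^3 × 0.62600^2 = 0.205005
P(M+6) = 10 × 0.37400^2 × 0.62600^3 = 0.343136
P(M+8) = 5 × 0.37400^1 × 0.62600^4 = 0.287170
P(M+10) = 0.62600^5 = 0.096133
The M+6 peak is largest (0.343136); scaling to 100 gives 2.1 : 17.8 : 59.7 : 100.0 : 83.7 : 28.0.

2.1 : 17.8 : 59.7 : 100.0 : 83.7 : 28.0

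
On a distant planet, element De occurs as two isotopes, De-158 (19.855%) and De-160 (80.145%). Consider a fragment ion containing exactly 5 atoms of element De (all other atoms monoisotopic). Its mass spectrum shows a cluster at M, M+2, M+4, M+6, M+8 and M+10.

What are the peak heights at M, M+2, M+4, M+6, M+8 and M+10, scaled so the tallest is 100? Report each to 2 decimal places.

Expanding (0.19855 + 0.80145)^5:
P(M) = 0.19855^5 = 0.000309
P(M+2) = 5 × 0.19855^4 × 0.80145^1 = 0.006228
P(M+4) = 10 × 0.19855^3 × 0.80145^2 = 0.050276
P(M+6) = 10 × 0.19855^2 × 0.80145^3 = 0.202941
P(M+8) = 5 × 0.19855^1 × 0.80145^4 = 0.409586
P(M+10) = 0.80145^5 = 0.330660
The M+8 peak is largest (0.409586); scaling to 100 gives 0.08 : 1.52 : 12.27 : 49.55 : 100.00 : 80.73.

0.08 : 1.52 : 12.27 : 49.55 : 100.00 : 80.73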